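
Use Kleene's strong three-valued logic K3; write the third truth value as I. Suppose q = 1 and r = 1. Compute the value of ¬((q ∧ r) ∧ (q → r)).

0

q ∧ r = 1 ∧ 1 = 1
q → r = 1 → 1 = 1
(q ∧ r) ∧ (q → r) = 1 ∧ 1 = 1
¬((q ∧ r) ∧ (q → r)) = ¬1 = 0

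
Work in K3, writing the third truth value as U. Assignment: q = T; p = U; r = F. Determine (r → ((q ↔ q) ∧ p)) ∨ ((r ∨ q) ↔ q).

T

q ↔ q = T ↔ T = T
(q ↔ q) ∧ p = T ∧ U = U
r → ((q ↔ q) ∧ p) = F → U = T
r ∨ q = F ∨ T = T
(r ∨ q) ↔ q = T ↔ T = T
(r → ((q ↔ q) ∧ p)) ∨ ((r ∨ q) ↔ q) = T ∨ T = T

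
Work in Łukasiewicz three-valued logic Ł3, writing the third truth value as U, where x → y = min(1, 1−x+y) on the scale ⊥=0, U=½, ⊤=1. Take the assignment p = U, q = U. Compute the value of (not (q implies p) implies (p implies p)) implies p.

q implies p = U implies U = ⊤
not (q implies p) = not ⊤ = ⊥
p implies p = U implies U = ⊤
not (q implies p) implies (p implies p) = ⊥ implies ⊤ = ⊤
(not (q implies p) implies (p implies p)) implies p = ⊤ implies U = U

U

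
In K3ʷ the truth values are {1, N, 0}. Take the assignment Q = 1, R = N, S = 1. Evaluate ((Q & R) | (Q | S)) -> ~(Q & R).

N

Q & R = 1 & N = N
Q | S = 1 | 1 = 1
(Q & R) | (Q | S) = N | 1 = N
Q & R = 1 & N = N
~(Q & R) = ~N = N
((Q & R) | (Q | S)) -> ~(Q & R) = N -> N = N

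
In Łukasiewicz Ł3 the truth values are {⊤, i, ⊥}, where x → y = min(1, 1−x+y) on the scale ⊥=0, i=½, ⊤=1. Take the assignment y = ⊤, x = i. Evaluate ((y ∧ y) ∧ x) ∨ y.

⊤

y ∧ y = ⊤ ∧ ⊤ = ⊤
(y ∧ y) ∧ x = ⊤ ∧ i = i
((y ∧ y) ∧ x) ∨ y = i ∨ ⊤ = ⊤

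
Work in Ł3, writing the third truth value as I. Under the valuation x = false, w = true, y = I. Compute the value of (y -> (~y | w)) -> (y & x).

false

~y = ~I = I
~y | w = I | true = true
y -> (~y | w) = I -> true = true  [min(1, 1−½+1)]
y & x = I & false = false
(y -> (~y | w)) -> (y & x) = true -> false = false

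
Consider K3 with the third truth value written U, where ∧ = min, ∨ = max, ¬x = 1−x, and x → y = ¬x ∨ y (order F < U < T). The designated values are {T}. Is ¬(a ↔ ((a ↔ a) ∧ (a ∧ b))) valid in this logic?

Countermodel: a=T, b=T gives F, which is not designated.

No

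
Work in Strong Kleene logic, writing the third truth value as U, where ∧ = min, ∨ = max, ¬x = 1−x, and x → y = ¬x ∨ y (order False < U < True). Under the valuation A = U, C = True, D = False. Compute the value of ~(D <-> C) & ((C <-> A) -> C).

True

D <-> C = False <-> True = False
~(D <-> C) = ~False = True
C <-> A = True <-> U = U
(C <-> A) -> C = U -> True = True  [~U | True]
~(D <-> C) & ((C <-> A) -> C) = True & True = True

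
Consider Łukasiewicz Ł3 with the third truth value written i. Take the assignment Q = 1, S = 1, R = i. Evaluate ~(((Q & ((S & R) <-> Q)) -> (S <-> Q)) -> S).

0

S & R = 1 & i = i
(S & R) <-> Q = i <-> 1 = i  [1 − |½−1|]
Q & ((S & R) <-> Q) = 1 & i = i
S <-> Q = 1 <-> 1 = 1
(Q & ((S & R) <-> Q)) -> (S <-> Q) = i -> 1 = 1
((Q & ((S & R) <-> Q)) -> (S <-> Q)) -> S = 1 -> 1 = 1
~(((Q & ((S & R) <-> Q)) -> (S <-> Q)) -> S) = ~1 = 0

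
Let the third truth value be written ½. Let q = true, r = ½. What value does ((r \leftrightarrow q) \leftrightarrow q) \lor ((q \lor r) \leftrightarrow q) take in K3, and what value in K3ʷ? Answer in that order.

In K3: r \leftrightarrow q = ½ \leftrightarrow true = ½
(r \leftrightarrow q) \leftrightarrow q = ½ \leftrightarrow true = ½
q \lor r = true \lor ½ = true
(q \lor r) \leftrightarrow q = true \leftrightarrow true = true
((r \leftrightarrow q) \leftrightarrow q) \lor ((q \lor r) \leftrightarrow q) = ½ \lor true = true
In K3ʷ: r \leftrightarrow q = ½ \leftrightarrow true = ½
(r \leftrightarrow q) \leftrightarrow q = ½ \leftrightarrow true = ½
q \lor r = true \lor ½ = ½
(q \lor r) \leftrightarrow q = ½ \leftrightarrow true = ½
((r \leftrightarrow q) \leftrightarrow q) \lor ((q \lor r) \leftrightarrow q) = ½ \lor ½ = ½
They differ because K3 and K3ʷ treat ½ differently under the binary connectives.

true; ½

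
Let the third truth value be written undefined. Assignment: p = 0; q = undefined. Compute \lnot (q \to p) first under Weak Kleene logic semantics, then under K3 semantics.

In Weak Kleene logic: q \to p = undefined \to 0 = undefined  [any arg is the third value ⇒ result is the third value]
\lnot (q \to p) = \lnot undefined = undefined
In K3: q \to p = undefined \to 0 = undefined
\lnot (q \to p) = \lnot undefined = undefined

undefined; undefined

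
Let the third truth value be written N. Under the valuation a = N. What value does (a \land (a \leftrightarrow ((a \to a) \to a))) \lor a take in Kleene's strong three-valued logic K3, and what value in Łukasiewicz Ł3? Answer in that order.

In Kleene's strong three-valued logic K3: a \to a = N \to N = N  [\lnot N \lor N]
(a \to a) \to a = N \to N = N
a \leftrightarrow ((a \to a) \to a) = N \leftrightarrow N = N
a \land (a \leftrightarrow ((a \to a) \to a)) = N \land N = N
(a \land (a \leftrightarrow ((a \to a) \to a))) \lor a = N \lor N = N
In Łukasiewicz Ł3: a \to a = N \to N = T  [min(1, 1−½+½)]
(a \to a) \to a = T \to N = N
a \leftrightarrow ((a \to a) \to a) = N \leftrightarrow N = T
a \land (a \leftrightarrow ((a \to a) \to a)) = N \land T = N
(a \land (a \leftrightarrow ((a \to a) \to a))) \lor a = N \lor N = N

N; N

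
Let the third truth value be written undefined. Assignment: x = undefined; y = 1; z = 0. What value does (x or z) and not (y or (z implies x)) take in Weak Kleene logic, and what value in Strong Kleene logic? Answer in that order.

undefined; 0

In Weak Kleene logic: x or z = undefined or 0 = undefined
z implies x = 0 implies undefined = undefined  [any arg is the third value ⇒ result is the third value]
y or (z implies x) = 1 or undefined = undefined
not (y or (z implies x)) = not undefined = undefined
(x or z) and not (y or (z implies x)) = undefined and undefined = undefined
In Strong Kleene logic: x or z = undefined or 0 = undefined
z implies x = 0 implies undefined = 1  [not 0 or undefined]
y or (z implies x) = 1 or 1 = 1
not (y or (z implies x)) = not 1 = 0
(x or z) and not (y or (z implies x)) = undefined and 0 = 0
They differ because Weak Kleene logic and Strong Kleene logic treat undefined differently under the binary connectives.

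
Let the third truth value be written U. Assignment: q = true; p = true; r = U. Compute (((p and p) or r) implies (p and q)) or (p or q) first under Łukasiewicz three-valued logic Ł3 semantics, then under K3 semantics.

true; true

In Łukasiewicz three-valued logic Ł3: p and p = true and true = true
(p and p) or r = true or U = true
p and q = true and true = true
((p and p) or r) implies (p and q) = true implies true = true
p or q = true or true = true
(((p and p) or r) implies (p and q)) or (p or q) = true or true = true
In K3: p and p = true and true = true
(p and p) or r = true or U = true
p and q = true and true = true
((p and p) or r) implies (p and q) = true implies true = true
p or q = true or true = true
(((p and p) or r) implies (p and q)) or (p or q) = true or true = true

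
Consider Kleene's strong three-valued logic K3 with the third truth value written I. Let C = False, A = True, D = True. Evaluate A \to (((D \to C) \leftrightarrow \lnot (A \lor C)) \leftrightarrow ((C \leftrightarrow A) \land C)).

False

D \to C = True \to False = False
A \lor C = True \lor False = True
\lnot (A \lor C) = \lnot True = False
(D \to C) \leftrightarrow \lnot (A \lor C) = False \leftrightarrow False = True
C \leftrightarrow A = False \leftrightarrow True = False
(C \leftrightarrow A) \land C = False \land False = False
((D \to C) \leftrightarrow \lnot (A \lor C)) \leftrightarrow ((C \leftrightarrow A) \land C) = True \leftrightarrow False = False
A \to (((D \to C) \leftrightarrow \lnot (A \lor C)) \leftrightarrow ((C \leftrightarrow A) \land C)) = True \to False = False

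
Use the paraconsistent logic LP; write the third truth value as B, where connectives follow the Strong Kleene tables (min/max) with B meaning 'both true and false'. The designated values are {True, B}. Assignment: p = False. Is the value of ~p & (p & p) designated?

~p = ~False = True
p & p = False & False = False
~p & (p & p) = True & False = False
False ∉ {True, B}.

No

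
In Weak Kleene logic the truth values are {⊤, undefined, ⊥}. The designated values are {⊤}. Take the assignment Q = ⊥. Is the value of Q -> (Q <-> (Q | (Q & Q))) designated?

Yes

Q & Q = ⊥ & ⊥ = ⊥
Q | (Q & Q) = ⊥ | ⊥ = ⊥
Q <-> (Q | (Q & Q)) = ⊥ <-> ⊥ = ⊤
Q -> (Q <-> (Q | (Q & Q))) = ⊥ -> ⊤ = ⊤
⊤ ∈ {⊤}.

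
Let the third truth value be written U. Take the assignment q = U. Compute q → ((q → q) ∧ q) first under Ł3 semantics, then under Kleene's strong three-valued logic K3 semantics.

In Ł3: q → q = U → U = T  [min(1, 1−½+½)]
(q → q) ∧ q = T ∧ U = U
q → ((q → q) ∧ q) = U → U = T
In Kleene's strong three-valued logic K3: q → q = U → U = U  [¬U ∨ U]
(q → q) ∧ q = U ∧ U = U
q → ((q → q) ∧ q) = U → U = U
They differ because Ł3 and Kleene's strong three-valued logic K3 treat U differently under implication.

T; U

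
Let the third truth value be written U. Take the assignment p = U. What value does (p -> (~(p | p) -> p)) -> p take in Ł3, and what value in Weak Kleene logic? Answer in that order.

U; U

In Ł3: p | p = U | U = U
~(p | p) = ~U = U
~(p | p) -> p = U -> U = true  [min(1, 1−½+½)]
p -> (~(p | p) -> p) = U -> true = true
(p -> (~(p | p) -> p)) -> p = true -> U = U
In Weak Kleene logic: p | p = U | U = U
~(p | p) = ~U = U
~(p | p) -> p = U -> U = U
p -> (~(p | p) -> p) = U -> U = U
(p -> (~(p | p) -> p)) -> p = U -> U = U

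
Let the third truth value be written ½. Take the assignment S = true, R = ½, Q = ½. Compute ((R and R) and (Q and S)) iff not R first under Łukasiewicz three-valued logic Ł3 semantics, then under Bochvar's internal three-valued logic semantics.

true; ½

In Łukasiewicz three-valued logic Ł3: R and R = ½ and ½ = ½
Q and S = ½ and true = ½
(R and R) and (Q and S) = ½ and ½ = ½
not R = not ½ = ½
((R and R) and (Q and S)) iff not R = ½ iff ½ = true  [1 − |½−½|]
In Bochvar's internal three-valued logic: R and R = ½ and ½ = ½
Q and S = ½ and true = ½
(R and R) and (Q and S) = ½ and ½ = ½
not R = not ½ = ½
((R and R) and (Q and S)) iff not R = ½ iff ½ = ½
They differ because Łukasiewicz three-valued logic Ł3 and Bochvar's internal three-valued logic treat ½ differently under the binary connectives.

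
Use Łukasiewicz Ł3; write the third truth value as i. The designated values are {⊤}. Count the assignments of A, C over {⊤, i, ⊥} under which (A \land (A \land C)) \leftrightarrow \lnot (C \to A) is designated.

Designated under: (A=⊤, C=⊥); (A=i, C=⊤); (A=i, C=⊥); (A=⊥, C=⊥).

4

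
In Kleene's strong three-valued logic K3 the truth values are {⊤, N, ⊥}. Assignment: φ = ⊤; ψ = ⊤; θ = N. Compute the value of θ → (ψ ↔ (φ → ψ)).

φ → ψ = ⊤ → ⊤ = ⊤
ψ ↔ (φ → ψ) = ⊤ ↔ ⊤ = ⊤
θ → (ψ ↔ (φ → ψ)) = N → ⊤ = ⊤  [¬N ∨ ⊤]

⊤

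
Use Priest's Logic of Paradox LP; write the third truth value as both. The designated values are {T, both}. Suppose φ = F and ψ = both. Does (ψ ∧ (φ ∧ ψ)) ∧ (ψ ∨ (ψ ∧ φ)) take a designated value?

No

φ ∧ ψ = F ∧ both = F
ψ ∧ (φ ∧ ψ) = both ∧ F = F
ψ ∧ φ = both ∧ F = F
ψ ∨ (ψ ∧ φ) = both ∨ F = both
(ψ ∧ (φ ∧ ψ)) ∧ (ψ ∨ (ψ ∧ φ)) = F ∧ both = F
F ∉ {T, both}.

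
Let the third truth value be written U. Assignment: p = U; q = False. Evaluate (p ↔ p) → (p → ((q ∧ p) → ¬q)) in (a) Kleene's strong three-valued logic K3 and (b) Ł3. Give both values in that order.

In Kleene's strong three-valued logic K3: p ↔ p = U ↔ U = U
q ∧ p = False ∧ U = False
¬q = ¬False = True
(q ∧ p) → ¬q = False → True = True
p → ((q ∧ p) → ¬q) = U → True = True  [¬U ∨ True]
(p ↔ p) → (p → ((q ∧ p) → ¬q)) = U → True = True
In Ł3: p ↔ p = U ↔ U = True
q ∧ p = False ∧ U = False
¬q = ¬False = True
(q ∧ p) → ¬q = False → True = True
p → ((q ∧ p) → ¬q) = U → True = True
(p ↔ p) → (p → ((q ∧ p) → ¬q)) = True → True = True

True; True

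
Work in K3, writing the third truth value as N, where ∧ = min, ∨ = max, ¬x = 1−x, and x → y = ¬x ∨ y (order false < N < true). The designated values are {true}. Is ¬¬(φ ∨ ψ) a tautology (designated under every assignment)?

Countermodel: φ=N, ψ=N gives N, which is not designated.

No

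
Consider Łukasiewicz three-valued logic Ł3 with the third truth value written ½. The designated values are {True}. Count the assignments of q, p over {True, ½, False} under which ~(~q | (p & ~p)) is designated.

Designated under: (q=True, p=True); (q=True, p=False).

2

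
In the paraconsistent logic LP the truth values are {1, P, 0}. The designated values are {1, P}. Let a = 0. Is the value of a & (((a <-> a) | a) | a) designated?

a <-> a = 0 <-> 0 = 1
(a <-> a) | a = 1 | 0 = 1
((a <-> a) | a) | a = 1 | 0 = 1
a & (((a <-> a) | a) | a) = 0 & 1 = 0
0 ∉ {1, P}.

No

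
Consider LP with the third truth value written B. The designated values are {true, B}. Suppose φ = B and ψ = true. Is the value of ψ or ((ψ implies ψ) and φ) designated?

Yes

ψ implies ψ = true implies true = true
(ψ implies ψ) and φ = true and B = B
ψ or ((ψ implies ψ) and φ) = true or B = true
true ∈ {true, B}.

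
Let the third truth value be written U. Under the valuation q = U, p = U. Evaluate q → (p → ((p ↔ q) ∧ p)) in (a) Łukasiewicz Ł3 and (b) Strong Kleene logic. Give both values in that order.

In Łukasiewicz Ł3: p ↔ q = U ↔ U = True
(p ↔ q) ∧ p = True ∧ U = U
p → ((p ↔ q) ∧ p) = U → U = True
q → (p → ((p ↔ q) ∧ p)) = U → True = True
In Strong Kleene logic: p ↔ q = U ↔ U = U
(p ↔ q) ∧ p = U ∧ U = U
p → ((p ↔ q) ∧ p) = U → U = U  [¬U ∨ U]
q → (p → ((p ↔ q) ∧ p)) = U → U = U
They differ because Łukasiewicz Ł3 and Strong Kleene logic treat U differently under implication.

True; U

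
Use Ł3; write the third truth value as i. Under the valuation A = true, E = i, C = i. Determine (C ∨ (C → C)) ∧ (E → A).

C → C = i → i = true  [min(1, 1−½+½)]
C ∨ (C → C) = i ∨ true = true
E → A = i → true = true
(C ∨ (C → C)) ∧ (E → A) = true ∧ true = true

true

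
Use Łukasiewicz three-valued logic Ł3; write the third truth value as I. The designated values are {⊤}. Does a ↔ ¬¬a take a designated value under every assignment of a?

Yes

Every assignment of a over {⊤, I, ⊥} gives a value in {⊤}.
In particular, with a=I: a ↔ ¬¬a = ⊤.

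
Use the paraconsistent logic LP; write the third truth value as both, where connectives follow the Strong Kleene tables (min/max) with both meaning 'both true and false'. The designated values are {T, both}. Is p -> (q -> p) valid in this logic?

Every assignment of p, q over {T, both, F} gives a value in {T, both}.
In particular, with p=both, q=both: p -> (q -> p) = both.

Yes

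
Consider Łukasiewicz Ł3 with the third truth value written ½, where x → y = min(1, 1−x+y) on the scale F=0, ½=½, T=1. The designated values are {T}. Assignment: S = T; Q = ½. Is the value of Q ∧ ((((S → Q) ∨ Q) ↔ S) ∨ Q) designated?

No

S → Q = T → ½ = ½
(S → Q) ∨ Q = ½ ∨ ½ = ½
((S → Q) ∨ Q) ↔ S = ½ ↔ T = ½
(((S → Q) ∨ Q) ↔ S) ∨ Q = ½ ∨ ½ = ½
Q ∧ ((((S → Q) ∨ Q) ↔ S) ∨ Q) = ½ ∧ ½ = ½
½ ∉ {T}.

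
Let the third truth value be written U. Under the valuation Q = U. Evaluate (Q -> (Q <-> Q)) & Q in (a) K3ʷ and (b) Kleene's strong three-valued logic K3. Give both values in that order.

U; U

In K3ʷ: Q <-> Q = U <-> U = U
Q -> (Q <-> Q) = U -> U = U  [any arg is the third value ⇒ result is the third value]
(Q -> (Q <-> Q)) & Q = U & U = U
In Kleene's strong three-valued logic K3: Q <-> Q = U <-> U = U
Q -> (Q <-> Q) = U -> U = U  [~U | U]
(Q -> (Q <-> Q)) & Q = U & U = U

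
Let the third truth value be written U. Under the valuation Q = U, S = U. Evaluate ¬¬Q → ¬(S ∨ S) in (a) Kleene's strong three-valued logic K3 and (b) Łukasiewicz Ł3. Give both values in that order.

U; T

In Kleene's strong three-valued logic K3: ¬Q = ¬U = U
¬¬Q = ¬U = U
S ∨ S = U ∨ U = U
¬(S ∨ S) = ¬U = U
¬¬Q → ¬(S ∨ S) = U → U = U  [¬U ∨ U]
In Łukasiewicz Ł3: ¬Q = ¬U = U
¬¬Q = ¬U = U
S ∨ S = U ∨ U = U
¬(S ∨ S) = ¬U = U
¬¬Q → ¬(S ∨ S) = U → U = T
They differ because Kleene's strong three-valued logic K3 and Łukasiewicz Ł3 treat U differently under implication.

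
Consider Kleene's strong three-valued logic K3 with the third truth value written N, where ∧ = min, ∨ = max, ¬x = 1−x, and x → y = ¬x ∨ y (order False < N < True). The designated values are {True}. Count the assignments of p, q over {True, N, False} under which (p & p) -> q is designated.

5

Of the 9 assignments, 5 give a value in {True}.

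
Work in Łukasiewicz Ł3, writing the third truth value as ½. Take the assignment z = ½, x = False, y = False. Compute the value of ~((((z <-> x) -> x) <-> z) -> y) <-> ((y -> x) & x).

z <-> x = ½ <-> False = ½  [1 − |½−0|]
(z <-> x) -> x = ½ -> False = ½
((z <-> x) -> x) <-> z = ½ <-> ½ = True
(((z <-> x) -> x) <-> z) -> y = True -> False = False
~((((z <-> x) -> x) <-> z) -> y) = ~False = True
y -> x = False -> False = True
(y -> x) & x = True & False = False
~((((z <-> x) -> x) <-> z) -> y) <-> ((y -> x) & x) = True <-> False = False

False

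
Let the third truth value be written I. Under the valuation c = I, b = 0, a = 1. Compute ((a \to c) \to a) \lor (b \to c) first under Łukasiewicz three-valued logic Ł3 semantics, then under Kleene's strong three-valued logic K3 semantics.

In Łukasiewicz three-valued logic Ł3: a \to c = 1 \to I = I
(a \to c) \to a = I \to 1 = 1
b \to c = 0 \to I = 1
((a \to c) \to a) \lor (b \to c) = 1 \lor 1 = 1
In Kleene's strong three-valued logic K3: a \to c = 1 \to I = I  [\lnot 1 \lor I]
(a \to c) \to a = I \to 1 = 1
b \to c = 0 \to I = 1
((a \to c) \to a) \lor (b \to c) = 1 \lor 1 = 1

1; 1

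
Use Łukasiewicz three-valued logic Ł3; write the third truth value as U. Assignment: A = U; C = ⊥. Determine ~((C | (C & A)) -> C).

C & A = ⊥ & U = ⊥
C | (C & A) = ⊥ | ⊥ = ⊥
(C | (C & A)) -> C = ⊥ -> ⊥ = ⊤
~((C | (C & A)) -> C) = ~⊤ = ⊥

⊥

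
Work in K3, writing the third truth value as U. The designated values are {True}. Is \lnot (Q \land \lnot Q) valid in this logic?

No

Countermodel: Q=U gives U, which is not designated.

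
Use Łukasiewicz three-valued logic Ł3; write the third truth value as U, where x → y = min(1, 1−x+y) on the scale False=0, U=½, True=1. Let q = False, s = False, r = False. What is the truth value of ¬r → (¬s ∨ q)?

¬r = ¬False = True
¬s = ¬False = True
¬s ∨ q = True ∨ False = True
¬r → (¬s ∨ q) = True → True = True

True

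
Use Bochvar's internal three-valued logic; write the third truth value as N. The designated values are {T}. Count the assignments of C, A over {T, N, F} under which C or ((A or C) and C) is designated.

Designated under: (C=T, A=T); (C=T, A=F).

2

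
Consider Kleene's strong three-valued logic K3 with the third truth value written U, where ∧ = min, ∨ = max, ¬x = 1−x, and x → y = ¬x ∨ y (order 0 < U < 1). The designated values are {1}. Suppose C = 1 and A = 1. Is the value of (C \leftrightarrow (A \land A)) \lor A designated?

Yes

A \land A = 1 \land 1 = 1
C \leftrightarrow (A \land A) = 1 \leftrightarrow 1 = 1
(C \leftrightarrow (A \land A)) \lor A = 1 \lor 1 = 1
1 ∈ {1}.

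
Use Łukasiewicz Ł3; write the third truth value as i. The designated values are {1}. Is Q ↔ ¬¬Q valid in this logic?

Yes

Every assignment of Q over {1, i, 0} gives a value in {1}.
In particular, with Q=i: Q ↔ ¬¬Q = 1.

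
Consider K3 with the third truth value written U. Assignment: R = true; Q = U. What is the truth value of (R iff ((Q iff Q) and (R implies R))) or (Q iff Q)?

U

Q iff Q = U iff U = U
R implies R = true implies true = true
(Q iff Q) and (R implies R) = U and true = U
R iff ((Q iff Q) and (R implies R)) = true iff U = U
Q iff Q = U iff U = U
(R iff ((Q iff Q) and (R implies R))) or (Q iff Q) = U or U = U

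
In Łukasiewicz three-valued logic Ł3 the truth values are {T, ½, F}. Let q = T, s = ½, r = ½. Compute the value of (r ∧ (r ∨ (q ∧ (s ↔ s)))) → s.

s ↔ s = ½ ↔ ½ = T  [1 − |½−½|]
q ∧ (s ↔ s) = T ∧ T = T
r ∨ (q ∧ (s ↔ s)) = ½ ∨ T = T
r ∧ (r ∨ (q ∧ (s ↔ s))) = ½ ∧ T = ½
(r ∧ (r ∨ (q ∧ (s ↔ s)))) → s = ½ → ½ = T

T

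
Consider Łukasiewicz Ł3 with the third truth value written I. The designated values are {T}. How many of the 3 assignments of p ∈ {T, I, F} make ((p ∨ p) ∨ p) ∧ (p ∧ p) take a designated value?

p=T: T ✓
p=I: I ·
p=F: F ·

1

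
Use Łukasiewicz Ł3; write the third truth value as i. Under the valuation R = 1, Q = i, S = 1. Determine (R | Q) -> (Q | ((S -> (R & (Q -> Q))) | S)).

R | Q = 1 | i = 1
Q -> Q = i -> i = 1  [min(1, 1−½+½)]
R & (Q -> Q) = 1 & 1 = 1
S -> (R & (Q -> Q)) = 1 -> 1 = 1
(S -> (R & (Q -> Q))) | S = 1 | 1 = 1
Q | ((S -> (R & (Q -> Q))) | S) = i | 1 = 1
(R | Q) -> (Q | ((S -> (R & (Q -> Q))) | S)) = 1 -> 1 = 1

1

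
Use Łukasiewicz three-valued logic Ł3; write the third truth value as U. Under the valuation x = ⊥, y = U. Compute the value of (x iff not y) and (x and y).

not y = not U = U
x iff not y = ⊥ iff U = U
x and y = ⊥ and U = ⊥
(x iff not y) and (x and y) = U and ⊥ = ⊥

⊥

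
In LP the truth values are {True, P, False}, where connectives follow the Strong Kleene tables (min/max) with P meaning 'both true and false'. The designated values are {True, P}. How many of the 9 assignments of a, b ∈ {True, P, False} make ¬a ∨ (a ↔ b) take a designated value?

Of the 9 assignments, 8 give a value in {True, P}.

8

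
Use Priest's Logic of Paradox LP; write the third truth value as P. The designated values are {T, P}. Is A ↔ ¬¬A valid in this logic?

Yes

Every assignment of A over {T, P, F} gives a value in {T, P}.
In particular, with A=P: A ↔ ¬¬A = P.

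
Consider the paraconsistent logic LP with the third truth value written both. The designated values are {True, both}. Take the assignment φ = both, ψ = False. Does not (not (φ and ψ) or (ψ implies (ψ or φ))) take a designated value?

No

φ and ψ = both and False = False
not (φ and ψ) = not False = True
ψ or φ = False or both = both
ψ implies (ψ or φ) = False implies both = True  [not False or both]
not (φ and ψ) or (ψ implies (ψ or φ)) = True or True = True
not (not (φ and ψ) or (ψ implies (ψ or φ))) = not True = False
False ∉ {True, both}.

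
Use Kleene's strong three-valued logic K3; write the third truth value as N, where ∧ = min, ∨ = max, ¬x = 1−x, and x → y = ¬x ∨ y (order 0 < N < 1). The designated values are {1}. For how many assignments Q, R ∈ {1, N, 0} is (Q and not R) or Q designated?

3

Designated under: (Q=1, R=1); (Q=1, R=N); (Q=1, R=0).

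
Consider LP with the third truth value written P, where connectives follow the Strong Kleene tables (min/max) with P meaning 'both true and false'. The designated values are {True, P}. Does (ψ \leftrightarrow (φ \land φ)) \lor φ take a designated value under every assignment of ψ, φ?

Countermodel: ψ=True, φ=False gives False, which is not designated.

No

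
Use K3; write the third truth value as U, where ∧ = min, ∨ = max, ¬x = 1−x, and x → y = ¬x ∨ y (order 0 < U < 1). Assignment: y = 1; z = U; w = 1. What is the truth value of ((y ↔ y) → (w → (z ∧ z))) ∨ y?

1

y ↔ y = 1 ↔ 1 = 1
z ∧ z = U ∧ U = U
w → (z ∧ z) = 1 → U = U  [¬1 ∨ U]
(y ↔ y) → (w → (z ∧ z)) = 1 → U = U
((y ↔ y) → (w → (z ∧ z))) ∨ y = U ∨ 1 = 1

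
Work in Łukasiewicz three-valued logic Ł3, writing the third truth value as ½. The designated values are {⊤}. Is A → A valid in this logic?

Yes

Every assignment of A over {⊤, ½, ⊥} gives a value in {⊤}.
In particular, with A=½: A → A = ⊤.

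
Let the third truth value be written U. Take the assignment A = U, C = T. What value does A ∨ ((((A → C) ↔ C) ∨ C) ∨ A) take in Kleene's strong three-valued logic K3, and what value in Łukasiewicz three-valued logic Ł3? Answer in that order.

In Kleene's strong three-valued logic K3: A → C = U → T = T
(A → C) ↔ C = T ↔ T = T
((A → C) ↔ C) ∨ C = T ∨ T = T
(((A → C) ↔ C) ∨ C) ∨ A = T ∨ U = T
A ∨ ((((A → C) ↔ C) ∨ C) ∨ A) = U ∨ T = T
In Łukasiewicz three-valued logic Ł3: A → C = U → T = T
(A → C) ↔ C = T ↔ T = T
((A → C) ↔ C) ∨ C = T ∨ T = T
(((A → C) ↔ C) ∨ C) ∨ A = T ∨ U = T
A ∨ ((((A → C) ↔ C) ∨ C) ∨ A) = U ∨ T = T

T; T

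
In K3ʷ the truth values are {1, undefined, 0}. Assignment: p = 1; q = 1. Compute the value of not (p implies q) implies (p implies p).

p implies q = 1 implies 1 = 1
not (p implies q) = not 1 = 0
p implies p = 1 implies 1 = 1
not (p implies q) implies (p implies p) = 0 implies 1 = 1

1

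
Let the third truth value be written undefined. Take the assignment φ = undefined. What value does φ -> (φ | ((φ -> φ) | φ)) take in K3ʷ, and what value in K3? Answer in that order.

undefined; undefined

In K3ʷ: φ -> φ = undefined -> undefined = undefined
(φ -> φ) | φ = undefined | undefined = undefined
φ | ((φ -> φ) | φ) = undefined | undefined = undefined
φ -> (φ | ((φ -> φ) | φ)) = undefined -> undefined = undefined
In K3: φ -> φ = undefined -> undefined = undefined  [~undefined | undefined]
(φ -> φ) | φ = undefined | undefined = undefined
φ | ((φ -> φ) | φ) = undefined | undefined = undefined
φ -> (φ | ((φ -> φ) | φ)) = undefined -> undefined = undefined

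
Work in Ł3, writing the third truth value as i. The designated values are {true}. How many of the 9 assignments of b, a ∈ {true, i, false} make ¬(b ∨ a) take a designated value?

Designated under: (b=false, a=false).

1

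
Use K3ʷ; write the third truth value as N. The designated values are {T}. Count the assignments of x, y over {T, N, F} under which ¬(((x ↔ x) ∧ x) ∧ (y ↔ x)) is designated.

Designated under: (x=T, y=F); (x=F, y=T); (x=F, y=F).

3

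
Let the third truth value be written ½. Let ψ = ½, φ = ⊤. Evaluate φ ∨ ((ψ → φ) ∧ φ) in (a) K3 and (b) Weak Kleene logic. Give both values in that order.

⊤; ½

In K3: ψ → φ = ½ → ⊤ = ⊤  [¬½ ∨ ⊤]
(ψ → φ) ∧ φ = ⊤ ∧ ⊤ = ⊤
φ ∨ ((ψ → φ) ∧ φ) = ⊤ ∨ ⊤ = ⊤
In Weak Kleene logic: ψ → φ = ½ → ⊤ = ½  [any arg is the third value ⇒ result is the third value]
(ψ → φ) ∧ φ = ½ ∧ ⊤ = ½
φ ∨ ((ψ → φ) ∧ φ) = ⊤ ∨ ½ = ½
They differ because K3 and Weak Kleene logic treat ½ differently under the binary connectives.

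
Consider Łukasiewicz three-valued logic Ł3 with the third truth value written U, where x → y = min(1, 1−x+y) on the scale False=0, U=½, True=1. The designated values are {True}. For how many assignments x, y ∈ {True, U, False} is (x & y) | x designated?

3

Designated under: (x=True, y=True); (x=True, y=U); (x=True, y=False).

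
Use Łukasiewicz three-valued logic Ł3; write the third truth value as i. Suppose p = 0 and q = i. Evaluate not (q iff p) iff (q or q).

q iff p = i iff 0 = i  [1 − |½−0|]
not (q iff p) = not i = i
q or q = i or i = i
not (q iff p) iff (q or q) = i iff i = 1

1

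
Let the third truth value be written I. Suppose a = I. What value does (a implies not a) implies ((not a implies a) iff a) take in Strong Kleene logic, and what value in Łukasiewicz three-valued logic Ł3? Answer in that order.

In Strong Kleene logic: not a = not I = I
a implies not a = I implies I = I  [not I or I]
not a = not I = I
not a implies a = I implies I = I
(not a implies a) iff a = I iff I = I
(a implies not a) implies ((not a implies a) iff a) = I implies I = I
In Łukasiewicz three-valued logic Ł3: not a = not I = I
a implies not a = I implies I = ⊤  [min(1, 1−½+½)]
not a = not I = I
not a implies a = I implies I = ⊤
(not a implies a) iff a = ⊤ iff I = I
(a implies not a) implies ((not a implies a) iff a) = ⊤ implies I = I

I; I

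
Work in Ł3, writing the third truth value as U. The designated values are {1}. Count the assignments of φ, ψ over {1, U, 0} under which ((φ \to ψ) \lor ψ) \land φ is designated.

Designated under: (φ=1, ψ=1).

1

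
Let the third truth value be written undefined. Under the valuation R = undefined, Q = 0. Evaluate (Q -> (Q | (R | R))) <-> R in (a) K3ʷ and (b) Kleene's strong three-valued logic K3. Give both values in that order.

In K3ʷ: R | R = undefined | undefined = undefined
Q | (R | R) = 0 | undefined = undefined
Q -> (Q | (R | R)) = 0 -> undefined = undefined
(Q -> (Q | (R | R))) <-> R = undefined <-> undefined = undefined
In Kleene's strong three-valued logic K3: R | R = undefined | undefined = undefined
Q | (R | R) = 0 | undefined = undefined
Q -> (Q | (R | R)) = 0 -> undefined = 1  [~0 | undefined]
(Q -> (Q | (R | R))) <-> R = 1 <-> undefined = undefined

undefined; undefined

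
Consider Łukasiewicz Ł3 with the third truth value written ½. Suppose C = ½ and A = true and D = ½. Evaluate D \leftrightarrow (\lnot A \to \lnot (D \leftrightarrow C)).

\lnot A = \lnot true = false
D \leftrightarrow C = ½ \leftrightarrow ½ = true  [1 − |½−½|]
\lnot (D \leftrightarrow C) = \lnot true = false
\lnot A \to \lnot (D \leftrightarrow C) = false \to false = true
D \leftrightarrow (\lnot A \to \lnot (D \leftrightarrow C)) = ½ \leftrightarrow true = ½

½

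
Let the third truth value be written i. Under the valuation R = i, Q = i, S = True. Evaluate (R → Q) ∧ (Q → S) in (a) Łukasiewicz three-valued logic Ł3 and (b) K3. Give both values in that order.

In Łukasiewicz three-valued logic Ł3: R → Q = i → i = True
Q → S = i → True = True
(R → Q) ∧ (Q → S) = True ∧ True = True
In K3: R → Q = i → i = i  [¬i ∨ i]
Q → S = i → True = True
(R → Q) ∧ (Q → S) = i ∧ True = i
They differ because Łukasiewicz three-valued logic Ł3 and K3 treat i differently under implication.

True; i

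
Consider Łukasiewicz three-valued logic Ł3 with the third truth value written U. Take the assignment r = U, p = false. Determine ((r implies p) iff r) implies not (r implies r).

r implies p = U implies false = U  [min(1, 1−½+0)]
(r implies p) iff r = U iff U = true
r implies r = U implies U = true
not (r implies r) = not true = false
((r implies p) iff r) implies not (r implies r) = true implies false = false

false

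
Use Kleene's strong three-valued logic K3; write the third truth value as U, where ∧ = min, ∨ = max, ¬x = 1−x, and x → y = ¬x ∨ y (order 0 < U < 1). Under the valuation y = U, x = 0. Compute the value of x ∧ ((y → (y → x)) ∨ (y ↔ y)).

y → x = U → 0 = U  [¬U ∨ 0]
y → (y → x) = U → U = U
y ↔ y = U ↔ U = U
(y → (y → x)) ∨ (y ↔ y) = U ∨ U = U
x ∧ ((y → (y → x)) ∨ (y ↔ y)) = 0 ∧ U = 0

0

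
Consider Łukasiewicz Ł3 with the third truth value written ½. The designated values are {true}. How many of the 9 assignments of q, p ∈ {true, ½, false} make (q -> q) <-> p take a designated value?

Designated under: (q=true, p=true); (q=½, p=true); (q=false, p=true).

3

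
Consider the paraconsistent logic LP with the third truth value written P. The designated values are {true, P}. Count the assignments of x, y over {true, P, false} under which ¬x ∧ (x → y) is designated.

Of the 9 assignments, 6 give a value in {true, P}.

6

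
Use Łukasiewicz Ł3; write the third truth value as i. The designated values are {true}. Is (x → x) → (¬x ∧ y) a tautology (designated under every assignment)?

No

Countermodel: x=true, y=true gives false, which is not designated.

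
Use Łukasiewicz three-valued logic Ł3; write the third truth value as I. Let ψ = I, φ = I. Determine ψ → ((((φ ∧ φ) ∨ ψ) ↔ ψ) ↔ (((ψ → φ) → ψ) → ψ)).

⊤

φ ∧ φ = I ∧ I = I
(φ ∧ φ) ∨ ψ = I ∨ I = I
((φ ∧ φ) ∨ ψ) ↔ ψ = I ↔ I = ⊤
ψ → φ = I → I = ⊤
(ψ → φ) → ψ = ⊤ → I = I
((ψ → φ) → ψ) → ψ = I → I = ⊤
(((φ ∧ φ) ∨ ψ) ↔ ψ) ↔ (((ψ → φ) → ψ) → ψ) = ⊤ ↔ ⊤ = ⊤
ψ → ((((φ ∧ φ) ∨ ψ) ↔ ψ) ↔ (((ψ → φ) → ψ) → ψ)) = I → ⊤ = ⊤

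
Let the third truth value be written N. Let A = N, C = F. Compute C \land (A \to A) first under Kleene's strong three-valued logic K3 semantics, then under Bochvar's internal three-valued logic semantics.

In Kleene's strong three-valued logic K3: A \to A = N \to N = N  [\lnot N \lor N]
C \land (A \to A) = F \land N = F
In Bochvar's internal three-valued logic: A \to A = N \to N = N  [any arg is the third value ⇒ result is the third value]
C \land (A \to A) = F \land N = N
They differ because Kleene's strong three-valued logic K3 and Bochvar's internal three-valued logic treat N differently under the binary connectives.

F; N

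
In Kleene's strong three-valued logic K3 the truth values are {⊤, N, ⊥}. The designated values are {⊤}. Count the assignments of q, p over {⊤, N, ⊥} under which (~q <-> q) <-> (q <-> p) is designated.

2

Designated under: (q=⊤, p=⊥); (q=⊥, p=⊤).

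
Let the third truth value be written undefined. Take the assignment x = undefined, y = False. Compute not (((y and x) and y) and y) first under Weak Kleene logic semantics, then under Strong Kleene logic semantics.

undefined; True

In Weak Kleene logic: y and x = False and undefined = undefined
(y and x) and y = undefined and False = undefined
((y and x) and y) and y = undefined and False = undefined
not (((y and x) and y) and y) = not undefined = undefined
In Strong Kleene logic: y and x = False and undefined = False
(y and x) and y = False and False = False
((y and x) and y) and y = False and False = False
not (((y and x) and y) and y) = not False = True
They differ because Weak Kleene logic and Strong Kleene logic treat undefined differently under the binary connectives.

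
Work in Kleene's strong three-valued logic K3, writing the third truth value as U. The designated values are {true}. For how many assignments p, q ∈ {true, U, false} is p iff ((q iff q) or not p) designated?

2

Designated under: (p=true, q=true); (p=true, q=false).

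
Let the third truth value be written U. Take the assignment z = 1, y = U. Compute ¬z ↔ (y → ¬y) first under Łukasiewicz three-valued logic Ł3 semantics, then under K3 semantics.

0; U

In Łukasiewicz three-valued logic Ł3: ¬z = ¬1 = 0
¬y = ¬U = U
y → ¬y = U → U = 1  [min(1, 1−½+½)]
¬z ↔ (y → ¬y) = 0 ↔ 1 = 0
In K3: ¬z = ¬1 = 0
¬y = ¬U = U
y → ¬y = U → U = U  [¬U ∨ U]
¬z ↔ (y → ¬y) = 0 ↔ U = U
They differ because Łukasiewicz three-valued logic Ł3 and K3 treat U differently under implication.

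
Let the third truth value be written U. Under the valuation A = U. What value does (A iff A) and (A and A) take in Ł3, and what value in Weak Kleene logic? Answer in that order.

U; U

In Ł3: A iff A = U iff U = 1
A and A = U and U = U
(A iff A) and (A and A) = 1 and U = U
In Weak Kleene logic: A iff A = U iff U = U
A and A = U and U = U
(A iff A) and (A and A) = U and U = U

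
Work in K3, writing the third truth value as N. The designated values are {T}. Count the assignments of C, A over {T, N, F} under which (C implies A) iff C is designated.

Designated under: (C=T, A=T).

1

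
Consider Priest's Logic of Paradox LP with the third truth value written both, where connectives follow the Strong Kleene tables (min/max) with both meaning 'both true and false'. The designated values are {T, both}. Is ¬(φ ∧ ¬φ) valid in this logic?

Yes

Every assignment of φ over {T, both, F} gives a value in {T, both}.
In particular, with φ=both: ¬(φ ∧ ¬φ) = both.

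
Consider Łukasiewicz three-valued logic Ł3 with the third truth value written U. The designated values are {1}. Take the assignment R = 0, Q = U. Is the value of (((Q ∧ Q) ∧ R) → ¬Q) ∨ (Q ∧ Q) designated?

Q ∧ Q = U ∧ U = U
(Q ∧ Q) ∧ R = U ∧ 0 = 0
¬Q = ¬U = U
((Q ∧ Q) ∧ R) → ¬Q = 0 → U = 1
Q ∧ Q = U ∧ U = U
(((Q ∧ Q) ∧ R) → ¬Q) ∨ (Q ∧ Q) = 1 ∨ U = 1
1 ∈ {1}.

Yes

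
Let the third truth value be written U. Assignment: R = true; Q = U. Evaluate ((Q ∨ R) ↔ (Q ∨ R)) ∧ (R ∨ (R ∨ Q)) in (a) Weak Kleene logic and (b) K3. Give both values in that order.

In Weak Kleene logic: Q ∨ R = U ∨ true = U
Q ∨ R = U ∨ true = U
(Q ∨ R) ↔ (Q ∨ R) = U ↔ U = U
R ∨ Q = true ∨ U = U
R ∨ (R ∨ Q) = true ∨ U = U
((Q ∨ R) ↔ (Q ∨ R)) ∧ (R ∨ (R ∨ Q)) = U ∧ U = U
In K3: Q ∨ R = U ∨ true = true
Q ∨ R = U ∨ true = true
(Q ∨ R) ↔ (Q ∨ R) = true ↔ true = true
R ∨ Q = true ∨ U = true
R ∨ (R ∨ Q) = true ∨ true = true
((Q ∨ R) ↔ (Q ∨ R)) ∧ (R ∨ (R ∨ Q)) = true ∧ true = true
They differ because Weak Kleene logic and K3 treat U differently under the binary connectives.

U; true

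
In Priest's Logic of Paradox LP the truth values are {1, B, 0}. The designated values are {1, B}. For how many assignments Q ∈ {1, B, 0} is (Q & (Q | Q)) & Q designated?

2

Q=1: 1 ✓
Q=B: B ✓
Q=0: 0 ·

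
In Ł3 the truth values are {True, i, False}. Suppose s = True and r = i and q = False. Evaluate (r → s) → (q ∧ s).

False

r → s = i → True = True  [min(1, 1−½+1)]
q ∧ s = False ∧ True = False
(r → s) → (q ∧ s) = True → False = False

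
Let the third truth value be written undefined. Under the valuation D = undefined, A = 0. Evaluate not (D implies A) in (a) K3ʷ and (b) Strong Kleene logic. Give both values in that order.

In K3ʷ: D implies A = undefined implies 0 = undefined  [any arg is the third value ⇒ result is the third value]
not (D implies A) = not undefined = undefined
In Strong Kleene logic: D implies A = undefined implies 0 = undefined  [not undefined or 0]
not (D implies A) = not undefined = undefined

undefined; undefined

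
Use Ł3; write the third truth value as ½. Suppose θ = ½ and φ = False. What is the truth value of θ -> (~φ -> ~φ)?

~φ = ~False = True
~φ = ~False = True
~φ -> ~φ = True -> True = True
θ -> (~φ -> ~φ) = ½ -> True = True  [min(1, 1−½+1)]

True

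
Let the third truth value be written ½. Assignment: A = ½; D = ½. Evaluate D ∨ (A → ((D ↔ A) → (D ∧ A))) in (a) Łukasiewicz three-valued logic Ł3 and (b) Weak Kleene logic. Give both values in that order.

In Łukasiewicz three-valued logic Ł3: D ↔ A = ½ ↔ ½ = ⊤  [1 − |½−½|]
D ∧ A = ½ ∧ ½ = ½
(D ↔ A) → (D ∧ A) = ⊤ → ½ = ½
A → ((D ↔ A) → (D ∧ A)) = ½ → ½ = ⊤
D ∨ (A → ((D ↔ A) → (D ∧ A))) = ½ ∨ ⊤ = ⊤
In Weak Kleene logic: D ↔ A = ½ ↔ ½ = ½
D ∧ A = ½ ∧ ½ = ½
(D ↔ A) → (D ∧ A) = ½ → ½ = ½  [any arg is the third value ⇒ result is the third value]
A → ((D ↔ A) → (D ∧ A)) = ½ → ½ = ½
D ∨ (A → ((D ↔ A) → (D ∧ A))) = ½ ∨ ½ = ½
They differ because Łukasiewicz three-valued logic Ł3 and Weak Kleene logic treat ½ differently under the binary connectives.

⊤; ½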